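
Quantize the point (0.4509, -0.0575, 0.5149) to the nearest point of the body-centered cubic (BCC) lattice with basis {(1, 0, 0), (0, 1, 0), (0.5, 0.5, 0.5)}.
(0.5, -0.5, 0.5)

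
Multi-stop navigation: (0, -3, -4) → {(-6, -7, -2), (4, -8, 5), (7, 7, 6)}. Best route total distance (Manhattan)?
49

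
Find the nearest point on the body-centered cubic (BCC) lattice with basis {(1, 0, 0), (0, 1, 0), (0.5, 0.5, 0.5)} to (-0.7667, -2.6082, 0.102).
(-1, -3, 0)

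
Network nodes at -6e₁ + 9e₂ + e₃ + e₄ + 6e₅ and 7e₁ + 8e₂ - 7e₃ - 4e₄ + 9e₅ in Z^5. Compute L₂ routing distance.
16.3707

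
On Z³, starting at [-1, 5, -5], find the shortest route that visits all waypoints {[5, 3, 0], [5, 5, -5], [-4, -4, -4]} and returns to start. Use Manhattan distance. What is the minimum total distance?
46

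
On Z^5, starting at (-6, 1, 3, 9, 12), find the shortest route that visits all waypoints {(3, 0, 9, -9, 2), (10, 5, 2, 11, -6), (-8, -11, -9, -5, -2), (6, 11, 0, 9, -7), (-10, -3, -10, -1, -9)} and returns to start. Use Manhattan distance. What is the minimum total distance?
222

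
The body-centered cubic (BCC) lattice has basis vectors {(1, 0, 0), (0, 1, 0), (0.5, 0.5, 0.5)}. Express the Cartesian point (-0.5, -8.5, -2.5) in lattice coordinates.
2b₁ - 6b₂ - 5b₃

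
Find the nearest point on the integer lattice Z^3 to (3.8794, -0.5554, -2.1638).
(4, -1, -2)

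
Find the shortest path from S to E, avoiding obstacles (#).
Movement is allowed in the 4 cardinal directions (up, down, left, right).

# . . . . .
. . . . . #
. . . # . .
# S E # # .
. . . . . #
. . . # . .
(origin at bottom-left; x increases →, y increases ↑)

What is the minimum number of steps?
1
(one shortest path: (1, 2) → (2, 2))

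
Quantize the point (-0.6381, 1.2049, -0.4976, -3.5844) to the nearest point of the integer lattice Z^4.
(-1, 1, 0, -4)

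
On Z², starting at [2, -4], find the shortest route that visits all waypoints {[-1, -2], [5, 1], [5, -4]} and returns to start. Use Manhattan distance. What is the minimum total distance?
22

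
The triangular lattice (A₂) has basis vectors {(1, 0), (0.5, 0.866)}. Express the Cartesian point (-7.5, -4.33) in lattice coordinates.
-5b₁ - 5b₂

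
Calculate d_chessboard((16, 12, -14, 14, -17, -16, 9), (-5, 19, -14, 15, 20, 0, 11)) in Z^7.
37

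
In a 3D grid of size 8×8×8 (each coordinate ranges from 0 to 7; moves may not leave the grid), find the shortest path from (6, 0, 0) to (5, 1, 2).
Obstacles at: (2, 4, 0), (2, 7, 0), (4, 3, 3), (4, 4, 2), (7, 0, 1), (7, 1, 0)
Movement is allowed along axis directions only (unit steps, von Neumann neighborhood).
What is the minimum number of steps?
4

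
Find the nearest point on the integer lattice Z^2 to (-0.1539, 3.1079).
(0, 3)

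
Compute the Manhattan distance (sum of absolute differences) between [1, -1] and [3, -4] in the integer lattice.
5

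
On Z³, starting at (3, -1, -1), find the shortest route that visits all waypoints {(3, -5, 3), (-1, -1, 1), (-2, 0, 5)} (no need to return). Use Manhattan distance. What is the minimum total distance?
24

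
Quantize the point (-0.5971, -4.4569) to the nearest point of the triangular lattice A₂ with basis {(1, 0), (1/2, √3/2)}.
(-0.5, -4.33)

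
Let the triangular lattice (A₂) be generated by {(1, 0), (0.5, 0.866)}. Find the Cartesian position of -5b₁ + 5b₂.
(-2.5, 4.33)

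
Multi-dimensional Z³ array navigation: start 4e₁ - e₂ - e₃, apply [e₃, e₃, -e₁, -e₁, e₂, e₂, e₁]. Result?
(3, 1, 1)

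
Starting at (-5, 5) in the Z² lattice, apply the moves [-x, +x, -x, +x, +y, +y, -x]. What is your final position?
(-6, 7)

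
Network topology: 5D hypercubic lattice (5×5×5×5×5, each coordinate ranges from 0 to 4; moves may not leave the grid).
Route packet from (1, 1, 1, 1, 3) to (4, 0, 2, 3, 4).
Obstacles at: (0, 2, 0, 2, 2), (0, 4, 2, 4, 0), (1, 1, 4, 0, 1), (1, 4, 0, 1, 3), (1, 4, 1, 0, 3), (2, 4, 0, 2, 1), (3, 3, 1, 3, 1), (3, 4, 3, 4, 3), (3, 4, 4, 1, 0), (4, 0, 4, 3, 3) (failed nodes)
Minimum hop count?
8
(one shortest path: (1, 1, 1, 1, 3) → (2, 1, 1, 1, 3) → (3, 1, 1, 1, 3) → (4, 1, 1, 1, 3) → (4, 0, 1, 1, 3) → (4, 0, 2, 1, 3) → (4, 0, 2, 2, 3) → (4, 0, 2, 3, 3) → (4, 0, 2, 3, 4))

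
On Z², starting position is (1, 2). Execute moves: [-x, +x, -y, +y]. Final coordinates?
(1, 2)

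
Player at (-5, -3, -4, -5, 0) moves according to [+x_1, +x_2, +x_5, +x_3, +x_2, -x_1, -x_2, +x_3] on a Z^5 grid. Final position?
(-5, -2, -2, -5, 1)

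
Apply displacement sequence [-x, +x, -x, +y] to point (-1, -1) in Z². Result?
(-2, 0)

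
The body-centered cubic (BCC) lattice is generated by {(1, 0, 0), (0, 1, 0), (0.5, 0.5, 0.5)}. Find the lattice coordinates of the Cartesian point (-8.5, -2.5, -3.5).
-5b₁ + b₂ - 7b₃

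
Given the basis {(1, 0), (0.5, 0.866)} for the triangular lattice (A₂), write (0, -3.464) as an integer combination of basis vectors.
2b₁ - 4b₂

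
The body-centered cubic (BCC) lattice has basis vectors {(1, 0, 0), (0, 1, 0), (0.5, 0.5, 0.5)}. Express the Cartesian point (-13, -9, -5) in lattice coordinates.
-8b₁ - 4b₂ - 10b₃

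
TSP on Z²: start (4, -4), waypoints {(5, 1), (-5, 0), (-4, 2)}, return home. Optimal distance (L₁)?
32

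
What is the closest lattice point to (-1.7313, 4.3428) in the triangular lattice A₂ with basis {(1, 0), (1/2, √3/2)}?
(-1.5, 4.33)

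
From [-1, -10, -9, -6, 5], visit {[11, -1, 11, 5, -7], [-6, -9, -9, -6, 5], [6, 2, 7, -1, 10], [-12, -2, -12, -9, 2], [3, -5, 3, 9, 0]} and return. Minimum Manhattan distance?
192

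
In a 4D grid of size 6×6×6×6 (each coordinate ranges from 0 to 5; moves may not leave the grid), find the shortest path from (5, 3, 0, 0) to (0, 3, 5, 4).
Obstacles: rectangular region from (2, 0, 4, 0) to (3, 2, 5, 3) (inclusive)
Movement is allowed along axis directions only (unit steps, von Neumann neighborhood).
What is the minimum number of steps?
14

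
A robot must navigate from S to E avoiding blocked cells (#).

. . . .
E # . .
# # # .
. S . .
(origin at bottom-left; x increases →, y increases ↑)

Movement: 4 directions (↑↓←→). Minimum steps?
9
(one shortest path: (1, 0) → (2, 0) → (3, 0) → (3, 1) → (3, 2) → (2, 2) → (2, 3) → (1, 3) → (0, 3) → (0, 2))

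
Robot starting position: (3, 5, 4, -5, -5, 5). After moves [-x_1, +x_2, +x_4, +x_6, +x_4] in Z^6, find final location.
(2, 6, 4, -3, -5, 6)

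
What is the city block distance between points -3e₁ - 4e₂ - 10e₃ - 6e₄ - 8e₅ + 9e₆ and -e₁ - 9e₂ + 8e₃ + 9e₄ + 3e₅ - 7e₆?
67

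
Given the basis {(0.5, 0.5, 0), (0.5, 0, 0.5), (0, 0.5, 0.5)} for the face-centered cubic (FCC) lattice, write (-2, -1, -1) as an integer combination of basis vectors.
-2b₁ - 2b₂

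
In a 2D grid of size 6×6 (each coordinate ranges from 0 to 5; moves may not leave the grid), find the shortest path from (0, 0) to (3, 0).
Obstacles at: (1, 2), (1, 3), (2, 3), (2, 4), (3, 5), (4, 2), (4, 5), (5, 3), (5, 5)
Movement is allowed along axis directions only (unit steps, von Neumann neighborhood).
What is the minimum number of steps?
3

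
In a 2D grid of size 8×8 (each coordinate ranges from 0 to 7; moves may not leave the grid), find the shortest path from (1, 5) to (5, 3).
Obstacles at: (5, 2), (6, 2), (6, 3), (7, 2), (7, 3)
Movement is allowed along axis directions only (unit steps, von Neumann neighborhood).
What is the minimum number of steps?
6
(one shortest path: (1, 5) → (2, 5) → (3, 5) → (4, 5) → (5, 5) → (5, 4) → (5, 3))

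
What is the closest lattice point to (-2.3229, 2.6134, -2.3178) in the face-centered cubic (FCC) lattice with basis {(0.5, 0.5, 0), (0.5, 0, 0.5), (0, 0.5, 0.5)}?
(-2.5, 2.5, -2)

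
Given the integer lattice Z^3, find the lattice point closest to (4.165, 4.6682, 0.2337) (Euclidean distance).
(4, 5, 0)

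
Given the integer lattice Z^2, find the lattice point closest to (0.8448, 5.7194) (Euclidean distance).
(1, 6)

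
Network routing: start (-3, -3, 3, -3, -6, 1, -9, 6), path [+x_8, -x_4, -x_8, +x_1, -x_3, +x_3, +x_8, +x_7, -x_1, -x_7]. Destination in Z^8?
(-3, -3, 3, -4, -6, 1, -9, 7)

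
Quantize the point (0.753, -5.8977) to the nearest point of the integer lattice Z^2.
(1, -6)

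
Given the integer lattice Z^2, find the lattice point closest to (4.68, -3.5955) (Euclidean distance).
(5, -4)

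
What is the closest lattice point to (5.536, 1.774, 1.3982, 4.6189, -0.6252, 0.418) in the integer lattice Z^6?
(6, 2, 1, 5, -1, 0)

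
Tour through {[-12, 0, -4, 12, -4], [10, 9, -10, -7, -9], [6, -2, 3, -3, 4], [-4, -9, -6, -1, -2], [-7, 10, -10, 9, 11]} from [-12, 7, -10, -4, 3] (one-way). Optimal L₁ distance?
181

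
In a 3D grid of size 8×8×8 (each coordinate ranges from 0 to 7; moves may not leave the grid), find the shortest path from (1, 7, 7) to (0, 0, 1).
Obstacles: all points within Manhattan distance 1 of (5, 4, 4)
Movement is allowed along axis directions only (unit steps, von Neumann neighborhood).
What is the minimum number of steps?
14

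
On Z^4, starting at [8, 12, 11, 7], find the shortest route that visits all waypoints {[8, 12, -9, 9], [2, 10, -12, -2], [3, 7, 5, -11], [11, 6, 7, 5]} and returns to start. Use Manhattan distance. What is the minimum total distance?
116
(one optimal route: (8, 12, 11, 7) → (8, 12, -9, 9) → (2, 10, -12, -2) → (3, 7, 5, -11) → (11, 6, 7, 5) → (8, 12, 11, 7))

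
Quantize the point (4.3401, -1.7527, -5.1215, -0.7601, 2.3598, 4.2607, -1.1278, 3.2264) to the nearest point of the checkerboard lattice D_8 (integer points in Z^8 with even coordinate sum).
(4, -2, -5, -1, 2, 4, -1, 3)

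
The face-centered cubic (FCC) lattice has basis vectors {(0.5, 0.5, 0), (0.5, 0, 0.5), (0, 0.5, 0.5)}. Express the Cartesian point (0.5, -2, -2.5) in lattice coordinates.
b₁ - 5b₃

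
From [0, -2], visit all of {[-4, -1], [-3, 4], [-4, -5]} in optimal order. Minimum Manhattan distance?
17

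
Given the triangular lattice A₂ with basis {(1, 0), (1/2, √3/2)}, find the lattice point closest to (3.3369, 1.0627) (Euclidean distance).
(3.5, 0.866)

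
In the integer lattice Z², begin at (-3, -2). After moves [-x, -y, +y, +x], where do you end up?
(-3, -2)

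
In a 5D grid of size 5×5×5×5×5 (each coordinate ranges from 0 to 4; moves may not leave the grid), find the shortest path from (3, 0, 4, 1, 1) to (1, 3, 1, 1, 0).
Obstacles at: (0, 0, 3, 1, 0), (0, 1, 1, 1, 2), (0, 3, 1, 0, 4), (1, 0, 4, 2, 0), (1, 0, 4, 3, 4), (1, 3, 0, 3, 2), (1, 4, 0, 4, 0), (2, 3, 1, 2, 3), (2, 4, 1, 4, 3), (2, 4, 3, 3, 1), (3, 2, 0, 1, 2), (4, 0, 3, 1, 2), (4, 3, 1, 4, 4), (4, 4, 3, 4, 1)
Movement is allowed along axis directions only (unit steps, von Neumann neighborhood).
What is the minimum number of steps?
9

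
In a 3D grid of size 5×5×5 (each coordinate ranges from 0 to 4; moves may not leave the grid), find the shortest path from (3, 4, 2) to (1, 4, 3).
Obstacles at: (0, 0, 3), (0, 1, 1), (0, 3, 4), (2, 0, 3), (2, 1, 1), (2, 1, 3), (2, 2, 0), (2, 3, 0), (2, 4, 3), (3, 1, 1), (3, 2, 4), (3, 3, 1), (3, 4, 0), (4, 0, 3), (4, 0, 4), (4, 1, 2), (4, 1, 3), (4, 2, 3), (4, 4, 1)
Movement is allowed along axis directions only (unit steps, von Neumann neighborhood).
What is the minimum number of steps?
3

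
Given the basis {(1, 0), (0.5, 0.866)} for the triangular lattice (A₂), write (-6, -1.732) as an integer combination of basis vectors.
-5b₁ - 2b₂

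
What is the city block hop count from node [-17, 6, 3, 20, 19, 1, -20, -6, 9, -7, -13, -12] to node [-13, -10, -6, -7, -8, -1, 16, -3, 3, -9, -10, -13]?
136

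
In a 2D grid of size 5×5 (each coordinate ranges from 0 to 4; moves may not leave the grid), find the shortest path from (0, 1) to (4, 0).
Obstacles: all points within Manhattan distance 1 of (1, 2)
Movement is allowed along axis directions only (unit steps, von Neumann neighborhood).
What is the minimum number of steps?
5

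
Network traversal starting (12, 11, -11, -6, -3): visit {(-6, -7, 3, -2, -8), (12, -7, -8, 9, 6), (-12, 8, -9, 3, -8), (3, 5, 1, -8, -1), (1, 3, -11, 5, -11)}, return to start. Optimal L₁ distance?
220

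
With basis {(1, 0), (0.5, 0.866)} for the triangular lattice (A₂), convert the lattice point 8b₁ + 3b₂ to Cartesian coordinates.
(9.5, 2.598)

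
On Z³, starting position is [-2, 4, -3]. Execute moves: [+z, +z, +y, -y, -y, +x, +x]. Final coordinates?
(0, 3, -1)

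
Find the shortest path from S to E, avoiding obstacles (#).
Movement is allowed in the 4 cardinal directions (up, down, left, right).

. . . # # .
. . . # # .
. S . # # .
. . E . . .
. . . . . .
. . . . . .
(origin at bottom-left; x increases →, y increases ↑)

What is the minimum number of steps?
2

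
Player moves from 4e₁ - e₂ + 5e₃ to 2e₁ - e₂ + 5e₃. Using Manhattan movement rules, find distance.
2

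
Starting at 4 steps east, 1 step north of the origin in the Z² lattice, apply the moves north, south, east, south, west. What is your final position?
(4, 0)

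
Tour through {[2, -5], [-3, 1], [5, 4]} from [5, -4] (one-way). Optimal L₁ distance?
26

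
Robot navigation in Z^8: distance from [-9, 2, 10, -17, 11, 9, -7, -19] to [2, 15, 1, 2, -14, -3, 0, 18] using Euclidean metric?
54.0278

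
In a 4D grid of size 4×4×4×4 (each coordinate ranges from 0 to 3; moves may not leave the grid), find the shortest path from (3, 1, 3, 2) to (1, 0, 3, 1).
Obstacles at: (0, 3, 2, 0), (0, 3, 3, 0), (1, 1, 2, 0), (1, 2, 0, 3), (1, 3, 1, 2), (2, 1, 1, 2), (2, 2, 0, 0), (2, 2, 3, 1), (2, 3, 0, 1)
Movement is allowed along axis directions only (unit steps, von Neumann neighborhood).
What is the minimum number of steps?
4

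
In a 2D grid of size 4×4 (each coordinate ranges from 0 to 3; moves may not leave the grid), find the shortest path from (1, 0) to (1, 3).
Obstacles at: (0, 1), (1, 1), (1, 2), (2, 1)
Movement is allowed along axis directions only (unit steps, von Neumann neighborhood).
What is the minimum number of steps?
7
(one shortest path: (1, 0) → (2, 0) → (3, 0) → (3, 1) → (3, 2) → (2, 2) → (2, 3) → (1, 3))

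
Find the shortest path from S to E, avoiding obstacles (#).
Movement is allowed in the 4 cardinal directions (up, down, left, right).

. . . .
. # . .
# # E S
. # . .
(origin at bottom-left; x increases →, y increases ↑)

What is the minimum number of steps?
1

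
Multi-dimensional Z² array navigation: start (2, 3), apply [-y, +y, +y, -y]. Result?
(2, 3)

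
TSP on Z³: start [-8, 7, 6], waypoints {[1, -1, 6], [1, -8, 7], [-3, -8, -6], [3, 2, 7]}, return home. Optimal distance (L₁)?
80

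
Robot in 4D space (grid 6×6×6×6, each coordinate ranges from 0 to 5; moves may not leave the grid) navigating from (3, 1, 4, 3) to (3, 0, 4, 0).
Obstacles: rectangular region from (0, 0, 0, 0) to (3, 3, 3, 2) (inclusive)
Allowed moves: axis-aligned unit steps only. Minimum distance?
4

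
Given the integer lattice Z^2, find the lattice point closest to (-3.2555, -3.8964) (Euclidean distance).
(-3, -4)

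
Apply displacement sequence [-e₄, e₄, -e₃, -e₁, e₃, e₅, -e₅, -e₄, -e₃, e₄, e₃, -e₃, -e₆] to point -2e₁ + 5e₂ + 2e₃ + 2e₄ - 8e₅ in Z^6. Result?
(-3, 5, 1, 2, -8, -1)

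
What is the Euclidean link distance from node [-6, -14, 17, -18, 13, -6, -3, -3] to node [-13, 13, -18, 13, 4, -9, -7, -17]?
57.1489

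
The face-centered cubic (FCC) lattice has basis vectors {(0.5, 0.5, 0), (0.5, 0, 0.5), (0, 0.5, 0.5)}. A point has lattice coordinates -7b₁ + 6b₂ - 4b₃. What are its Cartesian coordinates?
(-0.5, -5.5, 1)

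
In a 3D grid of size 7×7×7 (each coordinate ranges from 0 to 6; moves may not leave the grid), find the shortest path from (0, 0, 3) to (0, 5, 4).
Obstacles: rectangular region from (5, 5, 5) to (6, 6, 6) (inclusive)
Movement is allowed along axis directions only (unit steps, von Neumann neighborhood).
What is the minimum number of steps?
6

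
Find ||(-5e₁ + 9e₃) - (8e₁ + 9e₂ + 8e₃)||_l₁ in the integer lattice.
23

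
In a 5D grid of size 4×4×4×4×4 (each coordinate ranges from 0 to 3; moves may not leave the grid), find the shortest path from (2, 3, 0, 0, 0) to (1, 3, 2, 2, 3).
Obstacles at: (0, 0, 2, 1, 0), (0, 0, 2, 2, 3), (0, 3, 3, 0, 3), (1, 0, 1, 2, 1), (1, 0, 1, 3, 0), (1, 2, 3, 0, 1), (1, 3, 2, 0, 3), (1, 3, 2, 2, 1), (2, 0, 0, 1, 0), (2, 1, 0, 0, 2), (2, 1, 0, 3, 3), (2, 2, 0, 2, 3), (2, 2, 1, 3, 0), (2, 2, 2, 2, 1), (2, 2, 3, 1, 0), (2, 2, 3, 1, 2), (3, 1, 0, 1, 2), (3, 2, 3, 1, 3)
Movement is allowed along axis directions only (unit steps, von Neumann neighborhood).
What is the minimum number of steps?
8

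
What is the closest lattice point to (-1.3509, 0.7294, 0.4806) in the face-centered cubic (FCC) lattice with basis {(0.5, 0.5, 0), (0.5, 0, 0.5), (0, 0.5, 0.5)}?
(-1.5, 1, 0.5)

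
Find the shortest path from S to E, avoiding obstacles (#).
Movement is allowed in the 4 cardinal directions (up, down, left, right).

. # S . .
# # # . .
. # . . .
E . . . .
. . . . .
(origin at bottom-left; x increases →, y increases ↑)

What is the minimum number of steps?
7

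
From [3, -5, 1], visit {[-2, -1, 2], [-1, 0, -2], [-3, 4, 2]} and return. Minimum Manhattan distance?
38
(one optimal route: (3, -5, 1) → (-2, -1, 2) → (-3, 4, 2) → (-1, 0, -2) → (3, -5, 1))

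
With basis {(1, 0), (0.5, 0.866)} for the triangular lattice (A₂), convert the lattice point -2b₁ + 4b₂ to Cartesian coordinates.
(0, 3.464)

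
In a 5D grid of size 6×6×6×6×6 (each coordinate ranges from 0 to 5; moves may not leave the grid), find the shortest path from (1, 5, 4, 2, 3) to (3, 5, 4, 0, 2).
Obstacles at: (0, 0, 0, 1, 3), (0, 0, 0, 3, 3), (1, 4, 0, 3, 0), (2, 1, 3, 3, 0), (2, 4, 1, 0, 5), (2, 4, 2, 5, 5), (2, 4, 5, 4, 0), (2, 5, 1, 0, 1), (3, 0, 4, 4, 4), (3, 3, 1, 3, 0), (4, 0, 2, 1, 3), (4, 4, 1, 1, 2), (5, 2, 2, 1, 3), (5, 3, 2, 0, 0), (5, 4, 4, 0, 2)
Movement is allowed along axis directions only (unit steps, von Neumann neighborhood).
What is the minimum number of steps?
5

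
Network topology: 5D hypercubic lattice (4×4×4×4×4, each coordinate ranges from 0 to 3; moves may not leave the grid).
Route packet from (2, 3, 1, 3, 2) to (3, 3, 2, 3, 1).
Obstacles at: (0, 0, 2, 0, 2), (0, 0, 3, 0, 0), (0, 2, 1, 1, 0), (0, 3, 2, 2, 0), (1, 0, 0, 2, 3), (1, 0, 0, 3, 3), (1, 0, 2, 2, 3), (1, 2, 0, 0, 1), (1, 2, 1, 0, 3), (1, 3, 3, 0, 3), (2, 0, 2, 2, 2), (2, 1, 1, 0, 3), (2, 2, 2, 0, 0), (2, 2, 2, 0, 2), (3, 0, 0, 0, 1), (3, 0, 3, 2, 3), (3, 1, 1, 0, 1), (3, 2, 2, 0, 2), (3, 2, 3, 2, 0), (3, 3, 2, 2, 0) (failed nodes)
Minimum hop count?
3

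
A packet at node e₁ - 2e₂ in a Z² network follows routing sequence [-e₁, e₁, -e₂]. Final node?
(1, -3)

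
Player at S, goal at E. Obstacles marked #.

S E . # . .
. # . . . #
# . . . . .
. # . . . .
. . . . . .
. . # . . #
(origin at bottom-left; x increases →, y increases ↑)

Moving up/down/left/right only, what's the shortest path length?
1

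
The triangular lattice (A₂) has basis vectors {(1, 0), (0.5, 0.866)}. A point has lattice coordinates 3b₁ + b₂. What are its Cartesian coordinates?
(3.5, 0.866)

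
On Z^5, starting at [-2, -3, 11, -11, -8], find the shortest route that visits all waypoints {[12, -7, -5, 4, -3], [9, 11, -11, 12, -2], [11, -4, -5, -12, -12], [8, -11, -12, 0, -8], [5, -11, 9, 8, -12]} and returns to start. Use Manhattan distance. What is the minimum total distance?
218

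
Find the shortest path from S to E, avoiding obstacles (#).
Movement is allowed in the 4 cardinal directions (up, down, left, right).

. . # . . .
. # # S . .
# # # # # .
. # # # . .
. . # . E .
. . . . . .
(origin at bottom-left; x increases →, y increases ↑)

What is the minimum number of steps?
6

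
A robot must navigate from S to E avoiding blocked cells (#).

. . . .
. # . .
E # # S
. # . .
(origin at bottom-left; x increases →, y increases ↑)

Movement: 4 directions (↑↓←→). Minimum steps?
7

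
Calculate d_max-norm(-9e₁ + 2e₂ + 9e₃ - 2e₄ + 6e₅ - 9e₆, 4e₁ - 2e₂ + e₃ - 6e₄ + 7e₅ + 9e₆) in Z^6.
18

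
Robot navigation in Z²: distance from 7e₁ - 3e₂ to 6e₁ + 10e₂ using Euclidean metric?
13.0384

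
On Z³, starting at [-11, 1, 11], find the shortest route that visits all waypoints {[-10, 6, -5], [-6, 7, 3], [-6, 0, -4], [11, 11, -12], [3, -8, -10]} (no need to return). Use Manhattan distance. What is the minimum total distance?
95
(one optimal route: (-11, 1, 11) → (-6, 7, 3) → (-10, 6, -5) → (-6, 0, -4) → (3, -8, -10) → (11, 11, -12))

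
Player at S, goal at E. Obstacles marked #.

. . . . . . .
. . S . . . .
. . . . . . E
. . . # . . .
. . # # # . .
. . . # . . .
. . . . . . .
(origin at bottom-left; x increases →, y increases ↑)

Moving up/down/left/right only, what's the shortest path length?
5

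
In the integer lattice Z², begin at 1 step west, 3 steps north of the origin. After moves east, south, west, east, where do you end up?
(0, 2)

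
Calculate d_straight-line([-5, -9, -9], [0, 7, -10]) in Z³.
16.7929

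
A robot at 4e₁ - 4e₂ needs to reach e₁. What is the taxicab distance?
7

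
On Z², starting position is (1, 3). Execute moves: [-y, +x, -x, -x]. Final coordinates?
(0, 2)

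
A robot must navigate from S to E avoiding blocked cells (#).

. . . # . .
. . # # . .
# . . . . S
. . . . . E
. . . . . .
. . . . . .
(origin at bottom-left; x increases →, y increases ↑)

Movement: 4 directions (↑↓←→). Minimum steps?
1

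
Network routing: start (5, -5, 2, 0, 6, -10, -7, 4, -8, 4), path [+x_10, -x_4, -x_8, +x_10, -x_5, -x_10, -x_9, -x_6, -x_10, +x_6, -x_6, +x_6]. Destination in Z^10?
(5, -5, 2, -1, 5, -10, -7, 3, -9, 4)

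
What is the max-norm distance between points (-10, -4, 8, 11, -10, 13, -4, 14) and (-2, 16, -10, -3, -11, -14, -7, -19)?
33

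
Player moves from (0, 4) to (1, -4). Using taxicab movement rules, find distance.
9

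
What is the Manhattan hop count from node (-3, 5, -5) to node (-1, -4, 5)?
21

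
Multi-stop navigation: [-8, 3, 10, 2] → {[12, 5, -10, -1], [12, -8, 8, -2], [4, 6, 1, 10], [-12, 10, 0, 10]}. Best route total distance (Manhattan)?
113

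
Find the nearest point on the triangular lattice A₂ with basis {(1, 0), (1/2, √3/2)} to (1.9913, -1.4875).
(2, -1.732)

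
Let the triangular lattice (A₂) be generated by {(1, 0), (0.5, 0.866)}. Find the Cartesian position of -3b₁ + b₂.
(-2.5, 0.866)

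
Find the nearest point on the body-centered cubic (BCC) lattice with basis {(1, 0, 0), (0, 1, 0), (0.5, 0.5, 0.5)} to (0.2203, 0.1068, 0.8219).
(0, 0, 1)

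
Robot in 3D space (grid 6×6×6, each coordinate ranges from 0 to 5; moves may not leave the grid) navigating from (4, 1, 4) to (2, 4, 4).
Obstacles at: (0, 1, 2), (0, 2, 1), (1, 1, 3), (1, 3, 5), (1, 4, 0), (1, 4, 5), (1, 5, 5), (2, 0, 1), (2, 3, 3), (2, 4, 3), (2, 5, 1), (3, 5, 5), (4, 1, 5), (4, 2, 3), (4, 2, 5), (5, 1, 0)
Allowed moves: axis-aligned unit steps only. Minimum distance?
5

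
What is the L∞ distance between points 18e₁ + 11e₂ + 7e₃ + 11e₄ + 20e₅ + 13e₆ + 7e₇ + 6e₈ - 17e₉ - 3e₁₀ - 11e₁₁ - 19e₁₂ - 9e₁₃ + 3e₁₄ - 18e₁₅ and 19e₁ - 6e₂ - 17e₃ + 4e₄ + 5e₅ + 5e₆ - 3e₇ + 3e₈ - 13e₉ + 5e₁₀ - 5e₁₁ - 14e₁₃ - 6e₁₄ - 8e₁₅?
24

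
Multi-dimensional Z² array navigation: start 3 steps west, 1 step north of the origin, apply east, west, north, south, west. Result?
(-4, 1)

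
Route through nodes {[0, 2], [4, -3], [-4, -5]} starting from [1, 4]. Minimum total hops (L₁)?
22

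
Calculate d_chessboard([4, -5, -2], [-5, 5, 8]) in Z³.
10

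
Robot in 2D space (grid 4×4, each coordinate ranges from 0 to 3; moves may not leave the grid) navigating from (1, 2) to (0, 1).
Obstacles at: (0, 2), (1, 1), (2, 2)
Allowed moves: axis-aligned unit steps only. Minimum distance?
10
(one shortest path: (1, 2) → (1, 3) → (2, 3) → (3, 3) → (3, 2) → (3, 1) → (2, 1) → (2, 0) → (1, 0) → (0, 0) → (0, 1))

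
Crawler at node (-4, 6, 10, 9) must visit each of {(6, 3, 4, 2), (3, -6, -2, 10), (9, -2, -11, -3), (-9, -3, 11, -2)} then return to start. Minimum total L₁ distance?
150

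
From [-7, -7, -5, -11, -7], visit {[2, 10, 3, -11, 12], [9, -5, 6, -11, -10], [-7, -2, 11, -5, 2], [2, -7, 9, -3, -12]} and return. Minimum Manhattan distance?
184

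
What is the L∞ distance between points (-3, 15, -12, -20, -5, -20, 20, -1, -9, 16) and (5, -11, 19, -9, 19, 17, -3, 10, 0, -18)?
37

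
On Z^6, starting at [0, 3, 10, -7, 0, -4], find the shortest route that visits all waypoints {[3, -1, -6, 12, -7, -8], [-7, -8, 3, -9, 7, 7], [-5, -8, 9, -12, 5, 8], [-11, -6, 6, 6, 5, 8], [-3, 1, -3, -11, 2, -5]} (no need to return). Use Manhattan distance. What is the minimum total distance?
171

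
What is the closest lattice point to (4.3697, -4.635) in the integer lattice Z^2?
(4, -5)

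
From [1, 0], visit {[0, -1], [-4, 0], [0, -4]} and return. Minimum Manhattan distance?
18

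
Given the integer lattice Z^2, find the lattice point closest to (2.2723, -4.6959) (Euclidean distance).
(2, -5)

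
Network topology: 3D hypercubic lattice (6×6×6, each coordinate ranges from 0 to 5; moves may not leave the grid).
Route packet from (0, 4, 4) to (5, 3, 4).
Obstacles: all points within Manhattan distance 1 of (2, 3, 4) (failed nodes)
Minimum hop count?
8
(one shortest path: (0, 4, 4) → (1, 4, 4) → (1, 5, 4) → (2, 5, 4) → (3, 5, 4) → (4, 5, 4) → (5, 5, 4) → (5, 4, 4) → (5, 3, 4))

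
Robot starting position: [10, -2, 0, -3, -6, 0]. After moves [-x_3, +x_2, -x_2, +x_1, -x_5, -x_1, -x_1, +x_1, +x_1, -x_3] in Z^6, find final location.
(11, -2, -2, -3, -7, 0)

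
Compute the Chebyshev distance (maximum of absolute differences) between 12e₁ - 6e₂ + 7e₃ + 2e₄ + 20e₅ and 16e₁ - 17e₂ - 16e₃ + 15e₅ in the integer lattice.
23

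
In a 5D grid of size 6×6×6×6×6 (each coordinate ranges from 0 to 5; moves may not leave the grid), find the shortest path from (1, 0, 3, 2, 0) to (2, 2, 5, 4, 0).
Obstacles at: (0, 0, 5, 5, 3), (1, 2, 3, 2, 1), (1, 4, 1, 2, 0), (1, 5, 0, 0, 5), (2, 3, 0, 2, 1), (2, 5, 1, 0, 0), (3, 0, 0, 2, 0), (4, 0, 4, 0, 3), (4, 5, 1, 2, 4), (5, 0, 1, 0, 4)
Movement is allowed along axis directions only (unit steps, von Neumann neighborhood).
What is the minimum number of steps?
7
(one shortest path: (1, 0, 3, 2, 0) → (2, 0, 3, 2, 0) → (2, 1, 3, 2, 0) → (2, 2, 3, 2, 0) → (2, 2, 4, 2, 0) → (2, 2, 5, 2, 0) → (2, 2, 5, 3, 0) → (2, 2, 5, 4, 0))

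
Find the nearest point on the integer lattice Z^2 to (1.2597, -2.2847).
(1, -2)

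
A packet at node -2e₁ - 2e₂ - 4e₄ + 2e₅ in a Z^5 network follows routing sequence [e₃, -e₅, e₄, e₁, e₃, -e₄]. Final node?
(-1, -2, 2, -4, 1)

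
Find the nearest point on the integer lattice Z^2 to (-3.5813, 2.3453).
(-4, 2)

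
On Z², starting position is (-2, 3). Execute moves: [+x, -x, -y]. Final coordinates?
(-2, 2)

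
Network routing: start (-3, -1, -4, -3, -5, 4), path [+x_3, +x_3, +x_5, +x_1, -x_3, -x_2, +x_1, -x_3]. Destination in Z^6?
(-1, -2, -4, -3, -4, 4)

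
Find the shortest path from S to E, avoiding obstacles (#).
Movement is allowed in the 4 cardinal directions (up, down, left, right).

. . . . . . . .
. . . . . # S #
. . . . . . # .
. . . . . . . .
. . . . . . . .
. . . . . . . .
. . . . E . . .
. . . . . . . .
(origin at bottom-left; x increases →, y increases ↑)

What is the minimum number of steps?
9
(one shortest path: (6, 6) → (6, 7) → (5, 7) → (4, 7) → (4, 6) → (4, 5) → (4, 4) → (4, 3) → (4, 2) → (4, 1))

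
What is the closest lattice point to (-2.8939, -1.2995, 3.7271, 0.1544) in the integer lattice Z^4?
(-3, -1, 4, 0)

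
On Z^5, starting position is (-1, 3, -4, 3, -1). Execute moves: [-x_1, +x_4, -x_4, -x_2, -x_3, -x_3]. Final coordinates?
(-2, 2, -6, 3, -1)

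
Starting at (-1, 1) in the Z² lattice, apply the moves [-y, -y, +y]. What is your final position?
(-1, 0)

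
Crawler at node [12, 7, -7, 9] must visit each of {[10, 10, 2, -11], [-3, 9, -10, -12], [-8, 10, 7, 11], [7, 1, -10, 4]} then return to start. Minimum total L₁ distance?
164
(one optimal route: (12, 7, -7, 9) → (-8, 10, 7, 11) → (10, 10, 2, -11) → (-3, 9, -10, -12) → (7, 1, -10, 4) → (12, 7, -7, 9))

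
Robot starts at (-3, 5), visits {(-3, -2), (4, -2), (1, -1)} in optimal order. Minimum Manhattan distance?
16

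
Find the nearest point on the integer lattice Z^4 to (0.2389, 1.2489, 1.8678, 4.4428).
(0, 1, 2, 4)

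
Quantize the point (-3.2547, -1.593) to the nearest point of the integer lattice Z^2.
(-3, -2)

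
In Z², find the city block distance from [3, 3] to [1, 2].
3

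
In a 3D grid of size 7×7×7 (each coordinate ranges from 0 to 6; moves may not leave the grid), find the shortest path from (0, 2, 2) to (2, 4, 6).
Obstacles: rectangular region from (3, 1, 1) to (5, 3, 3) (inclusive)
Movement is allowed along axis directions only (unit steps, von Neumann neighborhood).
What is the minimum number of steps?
8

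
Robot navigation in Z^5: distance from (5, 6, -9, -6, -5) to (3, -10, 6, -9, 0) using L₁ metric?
41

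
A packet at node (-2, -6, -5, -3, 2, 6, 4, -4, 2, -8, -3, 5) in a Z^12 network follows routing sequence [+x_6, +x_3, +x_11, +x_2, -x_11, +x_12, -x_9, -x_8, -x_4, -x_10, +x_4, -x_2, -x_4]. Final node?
(-2, -6, -4, -4, 2, 7, 4, -5, 1, -9, -3, 6)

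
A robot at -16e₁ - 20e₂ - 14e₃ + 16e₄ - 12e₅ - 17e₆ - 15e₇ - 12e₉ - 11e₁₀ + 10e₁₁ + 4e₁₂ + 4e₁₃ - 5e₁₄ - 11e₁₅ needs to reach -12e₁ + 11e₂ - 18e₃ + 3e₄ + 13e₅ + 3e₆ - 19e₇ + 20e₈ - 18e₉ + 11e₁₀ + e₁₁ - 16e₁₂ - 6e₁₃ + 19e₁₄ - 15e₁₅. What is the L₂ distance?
65.5439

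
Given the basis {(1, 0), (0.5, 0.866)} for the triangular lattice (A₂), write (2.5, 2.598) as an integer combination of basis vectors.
b₁ + 3b₂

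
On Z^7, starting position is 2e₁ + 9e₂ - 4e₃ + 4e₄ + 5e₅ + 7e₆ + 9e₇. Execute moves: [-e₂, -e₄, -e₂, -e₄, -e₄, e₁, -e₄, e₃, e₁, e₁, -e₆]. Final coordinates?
(5, 7, -3, 0, 5, 6, 9)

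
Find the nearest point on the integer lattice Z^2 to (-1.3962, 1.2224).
(-1, 1)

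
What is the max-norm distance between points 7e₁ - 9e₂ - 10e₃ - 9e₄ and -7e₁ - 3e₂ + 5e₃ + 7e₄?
16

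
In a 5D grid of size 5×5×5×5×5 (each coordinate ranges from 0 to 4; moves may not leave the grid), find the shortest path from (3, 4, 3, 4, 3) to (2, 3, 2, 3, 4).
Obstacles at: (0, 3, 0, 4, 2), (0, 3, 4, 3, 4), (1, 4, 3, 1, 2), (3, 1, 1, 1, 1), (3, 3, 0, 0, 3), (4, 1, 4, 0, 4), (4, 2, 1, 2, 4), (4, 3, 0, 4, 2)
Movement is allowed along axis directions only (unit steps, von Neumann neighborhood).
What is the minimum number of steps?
5
(one shortest path: (3, 4, 3, 4, 3) → (2, 4, 3, 4, 3) → (2, 3, 3, 4, 3) → (2, 3, 2, 4, 3) → (2, 3, 2, 3, 3) → (2, 3, 2, 3, 4))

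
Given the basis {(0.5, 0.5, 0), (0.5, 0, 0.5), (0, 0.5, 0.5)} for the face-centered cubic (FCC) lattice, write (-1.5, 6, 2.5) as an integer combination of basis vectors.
2b₁ - 5b₂ + 10b₃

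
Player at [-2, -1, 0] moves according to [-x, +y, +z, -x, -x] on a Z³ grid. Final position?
(-5, 0, 1)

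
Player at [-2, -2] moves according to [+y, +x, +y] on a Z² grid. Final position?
(-1, 0)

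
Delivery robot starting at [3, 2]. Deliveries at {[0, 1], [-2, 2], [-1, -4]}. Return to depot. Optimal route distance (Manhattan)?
22
(one optimal route: (3, 2) → (0, 1) → (-1, -4) → (-2, 2) → (3, 2))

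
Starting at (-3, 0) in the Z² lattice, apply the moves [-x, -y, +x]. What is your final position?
(-3, -1)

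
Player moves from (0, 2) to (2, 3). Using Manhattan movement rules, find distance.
3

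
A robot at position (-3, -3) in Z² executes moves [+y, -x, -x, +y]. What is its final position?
(-5, -1)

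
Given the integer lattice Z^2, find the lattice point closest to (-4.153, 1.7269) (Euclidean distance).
(-4, 2)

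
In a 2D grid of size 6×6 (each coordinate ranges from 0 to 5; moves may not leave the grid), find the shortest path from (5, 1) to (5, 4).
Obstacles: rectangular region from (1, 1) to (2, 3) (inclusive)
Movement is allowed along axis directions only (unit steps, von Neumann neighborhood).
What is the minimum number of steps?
3
(one shortest path: (5, 1) → (5, 2) → (5, 3) → (5, 4))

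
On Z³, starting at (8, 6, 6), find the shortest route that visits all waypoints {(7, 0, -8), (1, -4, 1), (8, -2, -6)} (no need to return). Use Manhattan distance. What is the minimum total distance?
42
(one optimal route: (8, 6, 6) → (7, 0, -8) → (8, -2, -6) → (1, -4, 1))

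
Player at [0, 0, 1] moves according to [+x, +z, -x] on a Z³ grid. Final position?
(0, 0, 2)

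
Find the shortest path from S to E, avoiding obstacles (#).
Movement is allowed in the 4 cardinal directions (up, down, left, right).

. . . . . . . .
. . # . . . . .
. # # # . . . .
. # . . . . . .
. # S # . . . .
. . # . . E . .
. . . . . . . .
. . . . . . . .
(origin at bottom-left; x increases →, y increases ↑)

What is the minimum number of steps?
6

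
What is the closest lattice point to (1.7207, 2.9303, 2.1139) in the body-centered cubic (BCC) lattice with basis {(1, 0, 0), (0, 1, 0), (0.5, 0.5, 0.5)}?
(2, 3, 2)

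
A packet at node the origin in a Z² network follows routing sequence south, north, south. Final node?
(0, -1)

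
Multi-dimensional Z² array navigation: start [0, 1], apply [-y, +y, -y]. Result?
(0, 0)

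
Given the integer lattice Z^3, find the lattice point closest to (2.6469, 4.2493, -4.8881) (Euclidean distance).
(3, 4, -5)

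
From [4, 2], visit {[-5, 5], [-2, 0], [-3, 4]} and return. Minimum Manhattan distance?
28
(one optimal route: (4, 2) → (-5, 5) → (-3, 4) → (-2, 0) → (4, 2))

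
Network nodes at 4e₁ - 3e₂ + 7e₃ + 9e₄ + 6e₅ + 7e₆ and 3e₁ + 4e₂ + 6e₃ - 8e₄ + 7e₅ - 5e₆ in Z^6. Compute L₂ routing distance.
22.0227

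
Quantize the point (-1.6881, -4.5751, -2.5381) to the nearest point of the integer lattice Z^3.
(-2, -5, -3)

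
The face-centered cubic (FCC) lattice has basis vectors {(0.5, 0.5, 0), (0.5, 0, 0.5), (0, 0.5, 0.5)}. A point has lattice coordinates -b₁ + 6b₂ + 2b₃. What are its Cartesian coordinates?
(2.5, 0.5, 4)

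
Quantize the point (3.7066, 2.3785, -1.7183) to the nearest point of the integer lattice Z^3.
(4, 2, -2)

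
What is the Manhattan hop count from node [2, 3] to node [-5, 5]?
9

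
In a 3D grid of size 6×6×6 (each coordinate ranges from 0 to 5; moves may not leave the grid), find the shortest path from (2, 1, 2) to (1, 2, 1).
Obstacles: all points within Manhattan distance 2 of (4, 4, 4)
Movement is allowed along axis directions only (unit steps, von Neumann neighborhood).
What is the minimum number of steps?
3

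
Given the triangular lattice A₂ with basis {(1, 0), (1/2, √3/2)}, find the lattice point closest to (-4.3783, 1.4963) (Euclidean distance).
(-4, 1.732)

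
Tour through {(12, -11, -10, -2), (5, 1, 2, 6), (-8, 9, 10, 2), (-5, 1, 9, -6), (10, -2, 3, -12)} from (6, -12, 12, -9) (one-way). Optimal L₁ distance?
144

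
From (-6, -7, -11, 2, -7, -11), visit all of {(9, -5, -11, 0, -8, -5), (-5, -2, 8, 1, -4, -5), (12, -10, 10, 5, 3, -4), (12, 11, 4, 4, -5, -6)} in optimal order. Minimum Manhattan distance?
144
(one optimal route: (-6, -7, -11, 2, -7, -11) → (9, -5, -11, 0, -8, -5) → (-5, -2, 8, 1, -4, -5) → (12, -10, 10, 5, 3, -4) → (12, 11, 4, 4, -5, -6))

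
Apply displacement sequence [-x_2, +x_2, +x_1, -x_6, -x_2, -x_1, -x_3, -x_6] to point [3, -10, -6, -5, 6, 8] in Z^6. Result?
(3, -11, -7, -5, 6, 6)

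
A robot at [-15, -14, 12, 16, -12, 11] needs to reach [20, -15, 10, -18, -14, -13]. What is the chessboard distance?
35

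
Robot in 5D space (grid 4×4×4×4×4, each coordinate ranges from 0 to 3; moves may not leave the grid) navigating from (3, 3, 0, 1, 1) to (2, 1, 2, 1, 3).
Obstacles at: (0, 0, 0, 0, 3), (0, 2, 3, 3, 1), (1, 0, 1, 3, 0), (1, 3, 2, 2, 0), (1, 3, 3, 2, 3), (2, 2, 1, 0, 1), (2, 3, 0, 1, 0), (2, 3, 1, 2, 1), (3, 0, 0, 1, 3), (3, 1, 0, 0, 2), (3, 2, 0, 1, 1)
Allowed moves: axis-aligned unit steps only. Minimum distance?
7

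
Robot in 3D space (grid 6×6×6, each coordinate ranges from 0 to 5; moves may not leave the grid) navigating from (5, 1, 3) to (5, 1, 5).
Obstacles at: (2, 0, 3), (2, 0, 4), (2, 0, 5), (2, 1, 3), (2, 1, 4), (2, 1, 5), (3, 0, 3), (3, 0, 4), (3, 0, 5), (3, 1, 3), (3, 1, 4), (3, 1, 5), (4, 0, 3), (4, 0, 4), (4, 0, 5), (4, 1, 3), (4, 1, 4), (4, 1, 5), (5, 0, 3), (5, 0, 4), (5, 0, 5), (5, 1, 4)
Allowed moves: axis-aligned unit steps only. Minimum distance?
4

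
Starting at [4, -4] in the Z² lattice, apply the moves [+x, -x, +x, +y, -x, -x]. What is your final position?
(3, -3)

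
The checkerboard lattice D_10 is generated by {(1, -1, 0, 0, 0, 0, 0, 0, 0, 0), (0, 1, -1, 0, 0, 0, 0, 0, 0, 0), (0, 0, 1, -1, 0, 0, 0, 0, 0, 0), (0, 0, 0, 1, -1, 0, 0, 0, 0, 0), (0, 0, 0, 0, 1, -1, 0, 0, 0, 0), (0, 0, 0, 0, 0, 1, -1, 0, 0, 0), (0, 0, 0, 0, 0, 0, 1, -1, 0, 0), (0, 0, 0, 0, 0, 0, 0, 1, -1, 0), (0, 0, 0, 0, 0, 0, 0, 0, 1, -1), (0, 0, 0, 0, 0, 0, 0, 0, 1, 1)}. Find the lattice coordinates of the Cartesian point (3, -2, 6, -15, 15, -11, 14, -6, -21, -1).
3b₁ + b₂ + 7b₃ - 8b₄ + 7b₅ - 4b₆ + 10b₇ + 4b₈ - 8b₉ - 9b₁₀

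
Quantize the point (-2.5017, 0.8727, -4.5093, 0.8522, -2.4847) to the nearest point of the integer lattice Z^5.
(-3, 1, -5, 1, -2)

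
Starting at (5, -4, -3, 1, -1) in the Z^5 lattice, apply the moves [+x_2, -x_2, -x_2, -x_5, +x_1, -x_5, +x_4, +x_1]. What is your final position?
(7, -5, -3, 2, -3)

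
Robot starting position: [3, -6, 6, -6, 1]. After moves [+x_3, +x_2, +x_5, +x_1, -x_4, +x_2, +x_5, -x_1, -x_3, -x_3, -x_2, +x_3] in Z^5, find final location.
(3, -5, 6, -7, 3)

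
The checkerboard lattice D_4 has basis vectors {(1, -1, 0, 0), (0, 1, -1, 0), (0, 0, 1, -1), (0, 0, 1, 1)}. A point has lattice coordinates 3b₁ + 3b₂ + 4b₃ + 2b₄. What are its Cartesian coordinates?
(3, 0, 3, -2)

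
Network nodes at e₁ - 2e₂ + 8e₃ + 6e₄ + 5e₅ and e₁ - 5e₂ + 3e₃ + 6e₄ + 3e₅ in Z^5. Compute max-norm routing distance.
5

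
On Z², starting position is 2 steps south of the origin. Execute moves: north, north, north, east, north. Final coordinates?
(1, 2)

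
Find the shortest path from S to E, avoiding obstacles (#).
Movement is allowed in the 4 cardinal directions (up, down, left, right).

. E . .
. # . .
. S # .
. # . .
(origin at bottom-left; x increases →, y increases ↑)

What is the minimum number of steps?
4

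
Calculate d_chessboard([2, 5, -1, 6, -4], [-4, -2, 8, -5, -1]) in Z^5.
11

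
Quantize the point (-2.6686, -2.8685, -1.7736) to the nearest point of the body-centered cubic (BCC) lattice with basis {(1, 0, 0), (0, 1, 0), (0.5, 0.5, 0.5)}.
(-3, -3, -2)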